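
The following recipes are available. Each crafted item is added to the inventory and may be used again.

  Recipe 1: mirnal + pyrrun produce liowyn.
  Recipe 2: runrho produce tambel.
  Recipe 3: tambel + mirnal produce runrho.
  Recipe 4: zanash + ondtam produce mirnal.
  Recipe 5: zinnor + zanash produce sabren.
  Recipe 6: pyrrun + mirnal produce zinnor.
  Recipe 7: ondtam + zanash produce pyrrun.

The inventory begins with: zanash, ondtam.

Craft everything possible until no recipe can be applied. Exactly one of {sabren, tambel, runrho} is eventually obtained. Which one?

Using Recipe 4, zanash and ondtam make mirnal.
Using Recipe 7, ondtam and zanash make pyrrun.
Using Recipe 6, pyrrun and mirnal make zinnor.
Using Recipe 5, zinnor and zanash make sabren.
runrho would need tambel and mirnal (Recipe 3), but tambel is never obtained. tambel would need runrho (Recipe 2), but runrho is never obtained.

sabren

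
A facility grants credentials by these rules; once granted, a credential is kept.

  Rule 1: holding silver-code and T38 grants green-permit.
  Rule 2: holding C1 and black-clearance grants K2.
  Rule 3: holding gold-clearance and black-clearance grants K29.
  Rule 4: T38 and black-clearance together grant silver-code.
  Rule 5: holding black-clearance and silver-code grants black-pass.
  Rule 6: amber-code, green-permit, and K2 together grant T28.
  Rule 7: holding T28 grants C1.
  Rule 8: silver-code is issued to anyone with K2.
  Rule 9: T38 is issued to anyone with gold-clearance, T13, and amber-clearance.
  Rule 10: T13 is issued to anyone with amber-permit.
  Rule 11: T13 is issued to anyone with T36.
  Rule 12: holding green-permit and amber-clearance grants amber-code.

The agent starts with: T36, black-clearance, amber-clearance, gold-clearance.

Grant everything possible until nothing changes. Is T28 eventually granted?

No

T28 would need amber-code, green-permit, and K2 (Rule 6), but K2 is never granted.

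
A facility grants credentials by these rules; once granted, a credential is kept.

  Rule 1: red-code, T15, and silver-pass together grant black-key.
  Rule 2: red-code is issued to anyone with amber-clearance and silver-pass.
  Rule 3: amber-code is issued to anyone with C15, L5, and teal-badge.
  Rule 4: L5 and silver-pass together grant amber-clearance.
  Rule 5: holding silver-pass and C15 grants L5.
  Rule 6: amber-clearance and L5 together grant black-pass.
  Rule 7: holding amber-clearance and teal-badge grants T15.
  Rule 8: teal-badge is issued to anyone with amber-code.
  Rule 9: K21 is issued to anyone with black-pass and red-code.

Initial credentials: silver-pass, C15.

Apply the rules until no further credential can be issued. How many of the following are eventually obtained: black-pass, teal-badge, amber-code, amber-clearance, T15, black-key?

Holding silver-pass and C15 grants L5 (Rule 5).
Holding L5 and silver-pass grants amber-clearance (Rule 4).
Holding amber-clearance and L5 grants black-pass (Rule 6).
black-pass: reached.
teal-badge would need amber-code (Rule 8), but amber-code is never granted.
amber-code would need C15, L5, and teal-badge (Rule 3), but teal-badge is never granted.
amber-clearance: reached.
T15 would need amber-clearance and teal-badge (Rule 7), but teal-badge is never granted.
black-key would need red-code, T15, and silver-pass (Rule 1), but T15 is never granted.
Reached: black-pass and amber-clearance — 2 of the 6.

2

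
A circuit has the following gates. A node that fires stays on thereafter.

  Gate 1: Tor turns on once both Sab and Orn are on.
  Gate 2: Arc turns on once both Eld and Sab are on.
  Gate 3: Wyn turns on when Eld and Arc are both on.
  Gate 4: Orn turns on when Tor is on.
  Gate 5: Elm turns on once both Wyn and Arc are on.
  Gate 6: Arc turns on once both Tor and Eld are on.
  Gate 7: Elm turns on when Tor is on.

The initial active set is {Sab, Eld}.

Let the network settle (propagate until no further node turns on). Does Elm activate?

Eld and Sab are on, so Arc turns on (Gate 2).
Gate 3: Eld and Arc on → Wyn on.
Wyn and Arc are on, so Elm turns on (Gate 5).

Yes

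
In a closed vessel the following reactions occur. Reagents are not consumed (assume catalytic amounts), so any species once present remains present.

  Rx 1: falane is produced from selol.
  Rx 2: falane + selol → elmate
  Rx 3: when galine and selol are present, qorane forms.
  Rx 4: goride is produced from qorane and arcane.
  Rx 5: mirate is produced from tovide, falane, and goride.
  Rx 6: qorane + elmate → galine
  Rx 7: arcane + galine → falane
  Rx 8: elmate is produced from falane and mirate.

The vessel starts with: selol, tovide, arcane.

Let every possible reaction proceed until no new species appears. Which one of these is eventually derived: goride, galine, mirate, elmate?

elmate

selol present → falane forms (Rx 1).
falane and selol present → elmate forms (Rx 2).
goride would need qorane and arcane (Rx 4), but qorane never forms. mirate would need tovide, falane, and goride (Rx 5), but goride never forms. galine would need qorane and elmate (Rx 6), but qorane never forms.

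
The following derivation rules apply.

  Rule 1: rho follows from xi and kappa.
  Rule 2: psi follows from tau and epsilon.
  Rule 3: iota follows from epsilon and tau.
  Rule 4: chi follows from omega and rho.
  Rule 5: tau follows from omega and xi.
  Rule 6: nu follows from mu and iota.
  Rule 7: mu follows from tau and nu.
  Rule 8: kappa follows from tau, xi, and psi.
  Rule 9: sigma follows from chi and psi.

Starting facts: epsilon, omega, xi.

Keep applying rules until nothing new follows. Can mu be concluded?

No

mu would need tau and nu (Rule 7), but nu is never established.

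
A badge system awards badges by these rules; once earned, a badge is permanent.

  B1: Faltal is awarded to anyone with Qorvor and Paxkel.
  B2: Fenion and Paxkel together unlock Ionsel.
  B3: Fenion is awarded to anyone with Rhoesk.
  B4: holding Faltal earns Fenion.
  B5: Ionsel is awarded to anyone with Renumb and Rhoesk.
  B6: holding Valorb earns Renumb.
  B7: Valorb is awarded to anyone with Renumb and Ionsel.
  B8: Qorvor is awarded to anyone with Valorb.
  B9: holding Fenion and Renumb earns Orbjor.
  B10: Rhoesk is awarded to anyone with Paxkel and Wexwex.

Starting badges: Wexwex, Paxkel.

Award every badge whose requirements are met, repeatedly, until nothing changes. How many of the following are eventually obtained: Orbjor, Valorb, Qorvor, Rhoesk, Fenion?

2

With Paxkel and Wexwex, Rhoesk is earned (B10).
With Rhoesk, Fenion is earned (B3).
Orbjor would need Fenion and Renumb (B9), but Renumb is never earned.
Valorb would need Renumb and Ionsel (B7), but Renumb is never earned.
Qorvor would need Valorb (B8), but Valorb is never earned.
Rhoesk: reached.
Fenion: reached.
Reached: Rhoesk and Fenion — 2 of the 5.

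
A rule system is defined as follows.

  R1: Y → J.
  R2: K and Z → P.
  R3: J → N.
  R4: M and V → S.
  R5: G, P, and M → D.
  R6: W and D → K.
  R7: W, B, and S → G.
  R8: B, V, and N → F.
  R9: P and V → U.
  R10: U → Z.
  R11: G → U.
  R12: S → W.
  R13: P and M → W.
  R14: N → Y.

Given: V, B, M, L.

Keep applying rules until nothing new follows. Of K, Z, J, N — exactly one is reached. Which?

Z

M and V hold, so S follows (R4).
S holds, so W follows (R12).
From W, B, and S, R7 gives G.
G holds, so U follows (R11).
From U, R10 gives Z.
N would need J (R3), but J is never established. K would need W and D (R6), but D is never established. J would need Y (R1), but Y is never established.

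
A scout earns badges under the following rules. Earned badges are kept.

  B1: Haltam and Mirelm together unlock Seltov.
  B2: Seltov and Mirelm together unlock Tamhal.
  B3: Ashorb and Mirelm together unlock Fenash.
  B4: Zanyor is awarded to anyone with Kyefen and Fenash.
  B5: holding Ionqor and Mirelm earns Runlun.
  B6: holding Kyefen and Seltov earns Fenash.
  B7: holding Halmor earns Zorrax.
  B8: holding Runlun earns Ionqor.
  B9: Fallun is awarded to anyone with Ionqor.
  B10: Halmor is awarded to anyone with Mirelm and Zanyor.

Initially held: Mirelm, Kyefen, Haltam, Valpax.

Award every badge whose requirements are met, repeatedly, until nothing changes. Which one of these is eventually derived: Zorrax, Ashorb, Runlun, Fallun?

Zorrax

With Haltam and Mirelm, Seltov is earned (B1).
With Kyefen and Seltov, Fenash is earned (B6).
With Kyefen and Fenash, Zanyor is earned (B4).
With Mirelm and Zanyor, Halmor is earned (B10).
With Halmor, Zorrax is earned (B7).
Runlun would need Ionqor and Mirelm (B5), but Ionqor is never earned. No rule produces Ashorb, and it is not given. Fallun would need Ionqor (B9), but Ionqor is never earned.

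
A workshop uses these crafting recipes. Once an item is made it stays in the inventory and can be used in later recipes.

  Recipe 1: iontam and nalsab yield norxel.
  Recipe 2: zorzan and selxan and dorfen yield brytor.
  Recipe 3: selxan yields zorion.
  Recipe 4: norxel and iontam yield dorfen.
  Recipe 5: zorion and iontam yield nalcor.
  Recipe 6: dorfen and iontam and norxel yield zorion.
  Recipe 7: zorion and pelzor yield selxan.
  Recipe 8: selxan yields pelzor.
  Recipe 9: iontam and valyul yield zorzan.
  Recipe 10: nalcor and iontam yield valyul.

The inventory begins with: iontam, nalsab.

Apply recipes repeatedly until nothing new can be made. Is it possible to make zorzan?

Yes

iontam and nalsab → norxel (Recipe 1).
norxel and iontam → dorfen (Recipe 4).
Using Recipe 6, dorfen, iontam, and norxel make zorion.
Using Recipe 5, zorion and iontam make nalcor.
nalcor and iontam → valyul (Recipe 10).
iontam and valyul → zorzan (Recipe 9).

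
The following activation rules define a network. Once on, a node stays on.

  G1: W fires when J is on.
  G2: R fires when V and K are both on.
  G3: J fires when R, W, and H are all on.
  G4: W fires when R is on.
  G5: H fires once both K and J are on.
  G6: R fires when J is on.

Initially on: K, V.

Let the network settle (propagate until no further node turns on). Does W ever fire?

V and K are on, so R fires (G2).
G4: R on → W on.

Yes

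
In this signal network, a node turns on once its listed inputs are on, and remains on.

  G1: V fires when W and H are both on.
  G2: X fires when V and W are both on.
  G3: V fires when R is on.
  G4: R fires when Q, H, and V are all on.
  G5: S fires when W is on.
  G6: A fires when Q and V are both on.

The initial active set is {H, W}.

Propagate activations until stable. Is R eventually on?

No

R would need Q, H, and V (G4), but Q never turns on.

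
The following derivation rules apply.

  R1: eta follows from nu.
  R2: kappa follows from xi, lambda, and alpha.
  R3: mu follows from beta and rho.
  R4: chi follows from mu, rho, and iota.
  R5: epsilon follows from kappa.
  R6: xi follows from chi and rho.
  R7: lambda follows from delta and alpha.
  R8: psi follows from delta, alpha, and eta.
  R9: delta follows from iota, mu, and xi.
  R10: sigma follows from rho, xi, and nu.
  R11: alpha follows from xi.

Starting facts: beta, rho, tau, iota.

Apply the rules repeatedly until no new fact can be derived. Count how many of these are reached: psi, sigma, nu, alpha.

beta and rho hold, so mu follows (R3).
mu, rho, and iota hold, so chi follows (R4).
chi and rho hold, so xi follows (R6).
xi holds, so alpha follows (R11).
psi would need delta, alpha, and eta (R8), but eta is never established.
sigma would need rho, xi, and nu (R10), but nu is never established.
No rule produces nu, and it is not given.
alpha: reached.
Reached: alpha — 1 of the 4.

1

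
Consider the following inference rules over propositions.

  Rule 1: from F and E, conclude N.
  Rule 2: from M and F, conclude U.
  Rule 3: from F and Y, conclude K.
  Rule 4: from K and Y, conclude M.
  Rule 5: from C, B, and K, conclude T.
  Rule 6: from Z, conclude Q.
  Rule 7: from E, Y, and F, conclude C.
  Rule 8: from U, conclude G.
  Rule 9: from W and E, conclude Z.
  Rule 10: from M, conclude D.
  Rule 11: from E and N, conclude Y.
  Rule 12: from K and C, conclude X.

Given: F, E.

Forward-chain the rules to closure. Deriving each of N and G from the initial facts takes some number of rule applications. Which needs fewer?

N: From F and E, Rule 1 gives N. [1 rule application]
G: From F and E, Rule 1 gives N. From E and N, Rule 11 gives Y. F and Y hold, so K follows (Rule 3). K and Y hold, so M follows (Rule 4). From M and F, Rule 2 gives U. From U, Rule 8 gives G. [6 rule applications]
N needs fewer.

N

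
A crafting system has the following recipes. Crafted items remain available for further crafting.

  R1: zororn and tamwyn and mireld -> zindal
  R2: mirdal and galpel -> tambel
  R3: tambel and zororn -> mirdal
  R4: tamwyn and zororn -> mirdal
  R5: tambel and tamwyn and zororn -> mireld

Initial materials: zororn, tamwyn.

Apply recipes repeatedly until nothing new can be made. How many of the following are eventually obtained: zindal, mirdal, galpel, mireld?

1

tamwyn and zororn -> mirdal (R4).
zindal would need zororn, tamwyn, and mireld (R1), but mireld is never obtained.
mirdal: reached.
No rule produces galpel, and it is not given.
mireld would need tambel, tamwyn, and zororn (R5), but tambel is never obtained.
Reached: mirdal — 1 of the 4.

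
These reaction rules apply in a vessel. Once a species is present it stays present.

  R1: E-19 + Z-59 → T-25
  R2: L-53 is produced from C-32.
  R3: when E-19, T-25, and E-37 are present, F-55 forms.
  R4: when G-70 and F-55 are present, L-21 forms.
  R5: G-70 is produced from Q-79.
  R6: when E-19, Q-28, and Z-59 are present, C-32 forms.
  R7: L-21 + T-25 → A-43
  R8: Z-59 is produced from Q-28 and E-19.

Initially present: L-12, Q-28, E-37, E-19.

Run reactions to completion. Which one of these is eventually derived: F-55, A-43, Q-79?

F-55

Q-28 and E-19 present → Z-59 forms (R8).
E-19 and Z-59 present → T-25 forms (R1).
E-19, T-25, and E-37 present → F-55 forms (R3).
No rule produces Q-79, and it is not given. A-43 would need L-21 and T-25 (R7), but L-21 never forms.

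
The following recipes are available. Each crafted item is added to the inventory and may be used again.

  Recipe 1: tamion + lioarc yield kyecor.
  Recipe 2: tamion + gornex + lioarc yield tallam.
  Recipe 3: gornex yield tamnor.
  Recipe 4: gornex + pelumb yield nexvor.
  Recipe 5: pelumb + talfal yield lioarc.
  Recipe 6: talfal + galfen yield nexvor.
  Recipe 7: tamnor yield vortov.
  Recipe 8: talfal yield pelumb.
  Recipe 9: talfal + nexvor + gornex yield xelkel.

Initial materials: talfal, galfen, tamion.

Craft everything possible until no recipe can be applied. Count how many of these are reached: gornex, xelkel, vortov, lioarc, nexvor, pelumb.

3

talfal + galfen → nexvor (Recipe 6).
Using Recipe 8, talfal makes pelumb.
pelumb + talfal → lioarc (Recipe 5).
No rule produces gornex, and it is not given.
xelkel would need talfal, nexvor, and gornex (Recipe 9), but gornex is never obtained.
vortov would need tamnor (Recipe 7), but tamnor is never obtained.
lioarc: reached.
nexvor: reached.
pelumb: reached.
Reached: lioarc, nexvor, and pelumb — 3 of the 6.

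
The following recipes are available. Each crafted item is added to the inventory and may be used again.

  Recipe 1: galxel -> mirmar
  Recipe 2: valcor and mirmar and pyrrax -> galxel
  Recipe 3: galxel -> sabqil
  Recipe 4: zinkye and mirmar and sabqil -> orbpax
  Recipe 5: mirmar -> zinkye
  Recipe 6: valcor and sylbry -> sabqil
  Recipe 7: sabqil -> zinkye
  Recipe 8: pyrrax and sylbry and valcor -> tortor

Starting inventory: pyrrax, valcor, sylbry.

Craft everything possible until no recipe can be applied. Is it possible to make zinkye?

Yes

valcor and sylbry -> sabqil (Recipe 6).
Using Recipe 7, sabqil makes zinkye.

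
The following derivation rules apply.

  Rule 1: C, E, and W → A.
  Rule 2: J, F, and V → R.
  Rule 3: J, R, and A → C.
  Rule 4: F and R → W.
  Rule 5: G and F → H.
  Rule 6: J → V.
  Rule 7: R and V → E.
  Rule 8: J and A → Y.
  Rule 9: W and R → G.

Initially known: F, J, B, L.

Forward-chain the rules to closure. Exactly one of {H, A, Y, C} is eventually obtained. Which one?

H

J holds, so V follows (Rule 6).
From J, F, and V, Rule 2 gives R.
F and R hold, so W follows (Rule 4).
From W and R, Rule 9 gives G.
From G and F, Rule 5 gives H.
Y would need J and A (Rule 8), but A is never established. A would need C, E, and W (Rule 1), but C is never established. C would need J, R, and A (Rule 3), but A is never established.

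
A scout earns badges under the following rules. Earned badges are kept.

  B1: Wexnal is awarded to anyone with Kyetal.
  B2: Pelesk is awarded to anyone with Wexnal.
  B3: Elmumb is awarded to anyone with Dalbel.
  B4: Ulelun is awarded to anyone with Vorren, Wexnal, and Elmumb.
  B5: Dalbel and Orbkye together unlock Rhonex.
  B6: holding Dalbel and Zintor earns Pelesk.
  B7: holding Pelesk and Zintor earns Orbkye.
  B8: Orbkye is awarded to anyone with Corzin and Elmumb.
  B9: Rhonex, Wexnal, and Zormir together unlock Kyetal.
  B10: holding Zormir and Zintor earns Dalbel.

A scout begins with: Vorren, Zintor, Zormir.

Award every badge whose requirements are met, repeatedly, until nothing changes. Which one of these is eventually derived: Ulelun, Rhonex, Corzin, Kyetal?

With Zormir and Zintor, Dalbel is earned (B10).
With Dalbel and Zintor, Pelesk is earned (B6).
With Pelesk and Zintor, Orbkye is earned (B7).
With Dalbel and Orbkye, Rhonex is earned (B5).
No rule produces Corzin, and it is not given. Kyetal would need Rhonex, Wexnal, and Zormir (B9), but Wexnal is never earned. Ulelun would need Vorren, Wexnal, and Elmumb (B4), but Wexnal is never earned.

Rhonex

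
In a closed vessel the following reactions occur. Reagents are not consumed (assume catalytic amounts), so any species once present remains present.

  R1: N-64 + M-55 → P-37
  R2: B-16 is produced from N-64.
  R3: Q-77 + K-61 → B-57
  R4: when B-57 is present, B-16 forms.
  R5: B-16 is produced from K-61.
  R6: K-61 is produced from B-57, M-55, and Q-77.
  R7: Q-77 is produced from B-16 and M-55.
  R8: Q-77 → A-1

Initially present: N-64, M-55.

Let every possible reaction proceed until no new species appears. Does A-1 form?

N-64 present → B-16 forms (R2).
B-16 and M-55 present → Q-77 forms (R7).
Q-77 present → A-1 forms (R8).

Yes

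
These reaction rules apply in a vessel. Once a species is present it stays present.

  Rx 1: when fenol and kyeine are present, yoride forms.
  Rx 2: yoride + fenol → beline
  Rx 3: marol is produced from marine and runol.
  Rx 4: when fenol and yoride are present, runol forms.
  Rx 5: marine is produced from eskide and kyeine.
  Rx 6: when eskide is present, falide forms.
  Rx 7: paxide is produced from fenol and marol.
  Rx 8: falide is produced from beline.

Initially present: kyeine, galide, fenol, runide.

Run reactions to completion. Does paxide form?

paxide would need fenol and marol (Rx 7), but marol never forms.

No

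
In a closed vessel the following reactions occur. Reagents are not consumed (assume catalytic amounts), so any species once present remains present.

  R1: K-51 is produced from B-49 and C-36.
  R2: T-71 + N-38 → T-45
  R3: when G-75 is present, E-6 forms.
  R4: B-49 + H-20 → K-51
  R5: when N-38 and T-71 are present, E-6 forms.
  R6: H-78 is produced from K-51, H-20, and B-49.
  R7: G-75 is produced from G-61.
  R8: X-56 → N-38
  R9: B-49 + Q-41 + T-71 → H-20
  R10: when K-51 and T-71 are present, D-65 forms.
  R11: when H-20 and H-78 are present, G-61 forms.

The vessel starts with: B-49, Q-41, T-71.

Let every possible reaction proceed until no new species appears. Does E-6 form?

B-49, Q-41, and T-71 present → H-20 forms (R9).
B-49 and H-20 present → K-51 forms (R4).
K-51, H-20, and B-49 present → H-78 forms (R6).
H-20 and H-78 present → G-61 forms (R11).
G-61 present → G-75 forms (R7).
G-75 present → E-6 forms (R3).

Yes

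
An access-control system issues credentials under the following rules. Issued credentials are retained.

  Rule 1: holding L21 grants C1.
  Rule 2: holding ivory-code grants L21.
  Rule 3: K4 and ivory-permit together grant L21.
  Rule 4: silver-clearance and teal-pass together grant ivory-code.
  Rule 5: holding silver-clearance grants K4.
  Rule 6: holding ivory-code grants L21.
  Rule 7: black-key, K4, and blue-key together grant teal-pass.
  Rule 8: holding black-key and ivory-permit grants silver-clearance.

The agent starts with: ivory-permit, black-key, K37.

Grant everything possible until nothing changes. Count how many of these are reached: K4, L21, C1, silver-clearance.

4

Holding black-key and ivory-permit grants silver-clearance (Rule 8).
Holding silver-clearance grants K4 (Rule 5).
Holding K4 and ivory-permit grants L21 (Rule 3).
Holding L21 grants C1 (Rule 1).
K4: reached.
L21: reached.
C1: reached.
silver-clearance: reached.
All 4 are reached.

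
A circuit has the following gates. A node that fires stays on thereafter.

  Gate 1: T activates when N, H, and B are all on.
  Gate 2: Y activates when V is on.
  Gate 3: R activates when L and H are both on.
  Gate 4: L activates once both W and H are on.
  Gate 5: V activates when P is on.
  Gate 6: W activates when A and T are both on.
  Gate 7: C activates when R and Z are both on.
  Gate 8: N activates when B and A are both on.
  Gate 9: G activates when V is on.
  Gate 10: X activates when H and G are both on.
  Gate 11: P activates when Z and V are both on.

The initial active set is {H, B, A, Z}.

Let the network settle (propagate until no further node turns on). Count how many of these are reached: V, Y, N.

1

B and A are on, so N activates (Gate 8).
V would need P (Gate 5), but P never turns on.
Y would need V (Gate 2), but V never turns on.
N: reached.
Reached: N — 1 of the 3.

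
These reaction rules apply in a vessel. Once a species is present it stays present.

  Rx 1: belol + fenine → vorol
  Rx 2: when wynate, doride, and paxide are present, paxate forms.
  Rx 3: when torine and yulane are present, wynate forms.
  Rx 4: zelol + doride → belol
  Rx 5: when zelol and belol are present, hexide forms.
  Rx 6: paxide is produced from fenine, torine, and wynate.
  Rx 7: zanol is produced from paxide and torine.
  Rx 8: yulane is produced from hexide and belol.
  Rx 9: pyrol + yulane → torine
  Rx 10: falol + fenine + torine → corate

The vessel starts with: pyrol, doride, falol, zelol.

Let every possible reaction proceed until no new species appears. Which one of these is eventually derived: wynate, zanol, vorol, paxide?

wynate

zelol and doride present → belol forms (Rx 4).
zelol and belol present → hexide forms (Rx 5).
hexide and belol present → yulane forms (Rx 8).
pyrol and yulane present → torine forms (Rx 9).
torine and yulane present → wynate forms (Rx 3).
zanol would need paxide and torine (Rx 7), but paxide never forms. paxide would need fenine, torine, and wynate (Rx 6), but fenine never forms. vorol would need belol and fenine (Rx 1), but fenine never forms.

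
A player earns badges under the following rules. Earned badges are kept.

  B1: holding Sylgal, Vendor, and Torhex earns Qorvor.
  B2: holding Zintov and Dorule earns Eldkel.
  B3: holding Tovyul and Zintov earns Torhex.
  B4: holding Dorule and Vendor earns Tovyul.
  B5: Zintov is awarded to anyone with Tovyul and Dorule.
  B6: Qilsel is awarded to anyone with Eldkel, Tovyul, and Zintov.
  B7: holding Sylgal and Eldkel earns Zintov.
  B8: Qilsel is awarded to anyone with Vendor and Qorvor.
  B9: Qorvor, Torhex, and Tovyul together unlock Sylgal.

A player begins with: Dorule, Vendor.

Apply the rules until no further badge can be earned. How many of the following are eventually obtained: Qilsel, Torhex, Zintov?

With Dorule and Vendor, Tovyul is earned (B4).
With Tovyul and Dorule, Zintov is earned (B5).
With Tovyul and Zintov, Torhex is earned (B3).
With Zintov and Dorule, Eldkel is earned (B2).
With Eldkel, Tovyul, and Zintov, Qilsel is earned (B6).
Qilsel: reached.
Torhex: reached.
Zintov: reached.
All 3 are reached.

3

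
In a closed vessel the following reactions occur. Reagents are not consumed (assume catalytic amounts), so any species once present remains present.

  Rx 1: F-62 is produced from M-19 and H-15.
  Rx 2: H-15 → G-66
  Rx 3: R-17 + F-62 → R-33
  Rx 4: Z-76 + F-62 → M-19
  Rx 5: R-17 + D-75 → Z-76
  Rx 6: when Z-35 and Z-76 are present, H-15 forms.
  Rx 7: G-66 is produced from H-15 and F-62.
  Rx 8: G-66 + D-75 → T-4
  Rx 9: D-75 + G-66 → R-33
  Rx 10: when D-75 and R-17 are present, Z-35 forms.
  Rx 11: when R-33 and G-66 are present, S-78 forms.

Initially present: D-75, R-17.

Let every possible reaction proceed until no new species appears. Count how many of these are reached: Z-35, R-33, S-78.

3

R-17 and D-75 present → Z-76 forms (Rx 5).
D-75 and R-17 present → Z-35 forms (Rx 10).
Z-35 and Z-76 present → H-15 forms (Rx 6).
H-15 present → G-66 forms (Rx 2).
D-75 and G-66 present → R-33 forms (Rx 9).
R-33 and G-66 present → S-78 forms (Rx 11).
Z-35: reached.
R-33: reached.
S-78: reached.
All 3 are reached.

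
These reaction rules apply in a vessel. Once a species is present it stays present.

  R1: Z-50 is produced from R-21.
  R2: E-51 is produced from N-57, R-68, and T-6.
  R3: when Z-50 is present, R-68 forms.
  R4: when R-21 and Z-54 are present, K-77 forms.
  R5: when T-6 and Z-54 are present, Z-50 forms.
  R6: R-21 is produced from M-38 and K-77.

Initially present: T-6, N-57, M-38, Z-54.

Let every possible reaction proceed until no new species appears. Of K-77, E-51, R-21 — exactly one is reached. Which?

E-51

T-6 and Z-54 present → Z-50 forms (R5).
Z-50 present → R-68 forms (R3).
N-57, R-68, and T-6 present → E-51 forms (R2).
R-21 would need M-38 and K-77 (R6), but K-77 never forms. K-77 would need R-21 and Z-54 (R4), but R-21 never forms.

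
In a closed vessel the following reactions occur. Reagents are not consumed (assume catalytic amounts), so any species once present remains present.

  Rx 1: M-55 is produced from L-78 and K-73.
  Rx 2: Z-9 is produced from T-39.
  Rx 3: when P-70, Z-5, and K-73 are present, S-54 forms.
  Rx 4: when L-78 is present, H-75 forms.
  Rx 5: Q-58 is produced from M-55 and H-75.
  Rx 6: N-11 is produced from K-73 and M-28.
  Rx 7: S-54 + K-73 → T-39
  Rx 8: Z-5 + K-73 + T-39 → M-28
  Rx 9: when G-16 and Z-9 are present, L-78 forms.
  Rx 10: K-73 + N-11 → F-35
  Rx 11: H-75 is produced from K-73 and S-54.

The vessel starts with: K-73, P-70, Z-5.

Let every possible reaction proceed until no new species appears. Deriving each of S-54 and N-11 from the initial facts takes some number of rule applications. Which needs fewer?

S-54

S-54: P-70, Z-5, and K-73 present → S-54 forms (Rx 3). [1 rule application]
N-11: P-70, Z-5, and K-73 present → S-54 forms (Rx 3). S-54 and K-73 present → T-39 forms (Rx 7). Z-5, K-73, and T-39 present → M-28 forms (Rx 8). K-73 and M-28 present → N-11 forms (Rx 6). [4 rule applications]
S-54 needs fewer.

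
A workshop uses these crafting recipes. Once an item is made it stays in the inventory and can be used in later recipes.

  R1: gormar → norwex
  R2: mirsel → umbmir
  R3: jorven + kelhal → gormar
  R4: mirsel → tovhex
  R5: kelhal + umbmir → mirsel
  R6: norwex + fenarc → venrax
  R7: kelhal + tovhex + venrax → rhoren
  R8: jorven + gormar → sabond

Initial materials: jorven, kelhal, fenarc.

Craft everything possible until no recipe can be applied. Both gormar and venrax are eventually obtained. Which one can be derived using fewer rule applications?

gormar: Using R3, jorven and kelhal make gormar. [1 rule application]
venrax: Using R3, jorven and kelhal make gormar. gormar → norwex (R1). Using R6, norwex and fenarc make venrax. [3 rule applications]
gormar needs fewer.

gormar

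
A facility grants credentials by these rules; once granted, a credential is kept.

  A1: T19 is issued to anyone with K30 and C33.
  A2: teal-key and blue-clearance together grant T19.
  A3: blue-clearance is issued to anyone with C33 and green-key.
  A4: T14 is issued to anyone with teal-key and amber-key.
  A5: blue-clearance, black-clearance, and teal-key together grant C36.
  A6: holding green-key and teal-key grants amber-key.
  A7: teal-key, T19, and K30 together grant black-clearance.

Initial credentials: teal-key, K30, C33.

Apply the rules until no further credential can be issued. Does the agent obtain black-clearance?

Holding K30 and C33 grants T19 (A1).
Holding teal-key, T19, and K30 grants black-clearance (A7).

Yes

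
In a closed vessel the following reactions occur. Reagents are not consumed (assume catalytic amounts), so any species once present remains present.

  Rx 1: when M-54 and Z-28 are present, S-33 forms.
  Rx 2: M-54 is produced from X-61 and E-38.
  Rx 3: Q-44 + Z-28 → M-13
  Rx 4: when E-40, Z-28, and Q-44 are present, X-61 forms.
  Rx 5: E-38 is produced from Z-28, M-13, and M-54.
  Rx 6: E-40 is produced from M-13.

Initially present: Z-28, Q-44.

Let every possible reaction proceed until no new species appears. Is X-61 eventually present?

Q-44 and Z-28 present → M-13 forms (Rx 3).
M-13 present → E-40 forms (Rx 6).
E-40, Z-28, and Q-44 present → X-61 forms (Rx 4).

Yes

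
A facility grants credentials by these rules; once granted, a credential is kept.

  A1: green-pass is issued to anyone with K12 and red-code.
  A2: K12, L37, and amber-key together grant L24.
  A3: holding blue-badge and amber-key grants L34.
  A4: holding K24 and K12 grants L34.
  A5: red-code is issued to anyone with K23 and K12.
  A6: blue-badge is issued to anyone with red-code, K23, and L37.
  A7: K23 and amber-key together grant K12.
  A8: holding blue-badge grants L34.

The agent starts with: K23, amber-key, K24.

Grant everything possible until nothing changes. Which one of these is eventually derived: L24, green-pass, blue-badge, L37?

green-pass

Holding K23 and amber-key grants K12 (A7).
Holding K23 and K12 grants red-code (A5).
Holding K12 and red-code grants green-pass (A1).
L24 would need K12, L37, and amber-key (A2), but L37 is never granted. blue-badge would need red-code, K23, and L37 (A6), but L37 is never granted. No rule produces L37, and it is not given.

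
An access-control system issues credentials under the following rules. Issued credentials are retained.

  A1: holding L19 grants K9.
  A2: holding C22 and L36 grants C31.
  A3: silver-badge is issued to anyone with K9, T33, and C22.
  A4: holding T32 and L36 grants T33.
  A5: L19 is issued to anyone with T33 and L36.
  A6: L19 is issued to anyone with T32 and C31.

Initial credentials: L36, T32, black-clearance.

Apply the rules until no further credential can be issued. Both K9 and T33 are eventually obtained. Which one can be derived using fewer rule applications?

T33: Holding T32 and L36 grants T33 (A4). [1 rule application]
K9: Holding T32 and L36 grants T33 (A4). Holding T33 and L36 grants L19 (A5). Holding L19 grants K9 (A1). [3 rule applications]
T33 needs fewer.

T33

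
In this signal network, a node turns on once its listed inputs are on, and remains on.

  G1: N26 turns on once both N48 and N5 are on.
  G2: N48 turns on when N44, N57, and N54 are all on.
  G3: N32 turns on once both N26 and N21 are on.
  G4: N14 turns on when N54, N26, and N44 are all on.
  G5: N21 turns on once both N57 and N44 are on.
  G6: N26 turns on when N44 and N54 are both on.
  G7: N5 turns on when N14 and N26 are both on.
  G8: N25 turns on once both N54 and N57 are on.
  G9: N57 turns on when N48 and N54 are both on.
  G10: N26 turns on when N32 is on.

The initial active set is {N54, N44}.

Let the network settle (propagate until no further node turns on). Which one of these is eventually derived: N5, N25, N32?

N5

G6: N44 and N54 on → N26 on.
G4: N54, N26, and N44 on → N14 on.
G7: N14 and N26 on → N5 on.
N25 would need N54 and N57 (G8), but N57 never turns on. N32 would need N26 and N21 (G3), but N21 never turns on.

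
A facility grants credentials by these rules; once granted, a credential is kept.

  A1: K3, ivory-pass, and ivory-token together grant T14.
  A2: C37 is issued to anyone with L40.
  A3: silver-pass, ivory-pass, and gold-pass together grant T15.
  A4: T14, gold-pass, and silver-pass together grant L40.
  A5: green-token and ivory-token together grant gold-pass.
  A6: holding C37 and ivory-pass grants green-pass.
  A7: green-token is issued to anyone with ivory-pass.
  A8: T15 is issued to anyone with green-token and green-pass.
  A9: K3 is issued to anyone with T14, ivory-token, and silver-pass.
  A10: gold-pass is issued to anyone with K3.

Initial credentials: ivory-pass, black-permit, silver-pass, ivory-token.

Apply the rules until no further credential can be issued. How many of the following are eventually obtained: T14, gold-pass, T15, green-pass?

2

Holding ivory-pass grants green-token (A7).
Holding green-token and ivory-token grants gold-pass (A5).
Holding silver-pass, ivory-pass, and gold-pass grants T15 (A3).
T14 would need K3, ivory-pass, and ivory-token (A1), but K3 is never granted.
gold-pass: reached.
T15: reached.
green-pass would need C37 and ivory-pass (A6), but C37 is never granted.
Reached: gold-pass and T15 — 2 of the 4.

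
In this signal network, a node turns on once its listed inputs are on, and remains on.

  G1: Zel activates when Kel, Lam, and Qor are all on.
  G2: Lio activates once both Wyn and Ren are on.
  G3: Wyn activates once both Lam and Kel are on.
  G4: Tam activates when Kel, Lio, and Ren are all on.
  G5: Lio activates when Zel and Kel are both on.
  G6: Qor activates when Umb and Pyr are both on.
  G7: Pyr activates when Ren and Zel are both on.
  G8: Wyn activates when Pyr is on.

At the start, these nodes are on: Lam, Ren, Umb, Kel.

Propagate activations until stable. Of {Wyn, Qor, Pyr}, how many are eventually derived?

G3: Lam and Kel on → Wyn on.
Wyn: reached.
Qor would need Umb and Pyr (G6), but Pyr never turns on.
Pyr would need Ren and Zel (G7), but Zel never turns on.
Reached: Wyn — 1 of the 3.

1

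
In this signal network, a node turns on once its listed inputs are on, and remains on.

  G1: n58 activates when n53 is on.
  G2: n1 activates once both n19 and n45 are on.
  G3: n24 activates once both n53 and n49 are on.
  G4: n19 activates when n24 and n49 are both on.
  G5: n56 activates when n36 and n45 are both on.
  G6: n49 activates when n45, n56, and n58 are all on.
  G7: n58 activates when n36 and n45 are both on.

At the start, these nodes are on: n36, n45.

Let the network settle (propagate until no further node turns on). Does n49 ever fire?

n36 and n45 are on, so n58 activates (G7).
G5: n36 and n45 on → n56 on.
G6: n45, n56, and n58 on → n49 on.

Yes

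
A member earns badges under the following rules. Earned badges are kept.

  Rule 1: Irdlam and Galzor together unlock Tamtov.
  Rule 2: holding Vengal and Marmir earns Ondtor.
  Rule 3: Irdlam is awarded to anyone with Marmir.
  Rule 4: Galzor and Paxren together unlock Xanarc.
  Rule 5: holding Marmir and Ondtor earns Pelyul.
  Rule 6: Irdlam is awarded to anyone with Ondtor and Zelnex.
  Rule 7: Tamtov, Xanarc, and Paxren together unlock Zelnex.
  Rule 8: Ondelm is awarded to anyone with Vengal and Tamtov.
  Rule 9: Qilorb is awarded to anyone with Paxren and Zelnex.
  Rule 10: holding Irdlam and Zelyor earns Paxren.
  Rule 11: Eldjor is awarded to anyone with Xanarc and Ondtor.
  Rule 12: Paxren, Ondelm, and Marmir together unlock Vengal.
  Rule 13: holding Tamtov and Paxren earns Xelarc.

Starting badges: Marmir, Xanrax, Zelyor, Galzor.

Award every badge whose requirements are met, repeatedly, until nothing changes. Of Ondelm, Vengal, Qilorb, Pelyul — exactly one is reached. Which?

With Marmir, Irdlam is earned (Rule 3).
With Irdlam and Zelyor, Paxren is earned (Rule 10).
With Irdlam and Galzor, Tamtov is earned (Rule 1).
With Galzor and Paxren, Xanarc is earned (Rule 4).
With Tamtov, Xanarc, and Paxren, Zelnex is earned (Rule 7).
With Paxren and Zelnex, Qilorb is earned (Rule 9).
Vengal would need Paxren, Ondelm, and Marmir (Rule 12), but Ondelm is never earned. Ondelm would need Vengal and Tamtov (Rule 8), but Vengal is never earned. Pelyul would need Marmir and Ondtor (Rule 5), but Ondtor is never earned.

Qilorb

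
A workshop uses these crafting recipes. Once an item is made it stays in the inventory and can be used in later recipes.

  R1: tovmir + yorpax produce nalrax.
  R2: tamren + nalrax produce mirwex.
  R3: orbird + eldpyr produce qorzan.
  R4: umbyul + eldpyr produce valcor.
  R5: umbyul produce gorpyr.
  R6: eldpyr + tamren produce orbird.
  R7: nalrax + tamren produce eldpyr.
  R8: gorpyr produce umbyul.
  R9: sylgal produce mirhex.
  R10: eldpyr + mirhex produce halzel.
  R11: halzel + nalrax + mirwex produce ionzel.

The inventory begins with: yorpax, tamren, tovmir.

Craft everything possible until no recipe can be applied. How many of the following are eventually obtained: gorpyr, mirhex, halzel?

0

gorpyr would need umbyul (R5), but umbyul is never obtained.
mirhex would need sylgal (R9), but sylgal is never obtained.
halzel would need eldpyr and mirhex (R10), but mirhex is never obtained.
None of the 3 are reached.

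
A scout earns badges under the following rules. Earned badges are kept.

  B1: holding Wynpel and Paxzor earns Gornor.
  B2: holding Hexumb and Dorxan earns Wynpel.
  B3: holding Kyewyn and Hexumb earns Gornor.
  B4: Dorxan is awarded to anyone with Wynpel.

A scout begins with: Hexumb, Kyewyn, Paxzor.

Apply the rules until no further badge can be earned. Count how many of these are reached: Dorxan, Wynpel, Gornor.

With Kyewyn and Hexumb, Gornor is earned (B3).
Dorxan would need Wynpel (B4), but Wynpel is never earned.
Wynpel would need Hexumb and Dorxan (B2), but Dorxan is never earned.
Gornor: reached.
Reached: Gornor — 1 of the 3.

1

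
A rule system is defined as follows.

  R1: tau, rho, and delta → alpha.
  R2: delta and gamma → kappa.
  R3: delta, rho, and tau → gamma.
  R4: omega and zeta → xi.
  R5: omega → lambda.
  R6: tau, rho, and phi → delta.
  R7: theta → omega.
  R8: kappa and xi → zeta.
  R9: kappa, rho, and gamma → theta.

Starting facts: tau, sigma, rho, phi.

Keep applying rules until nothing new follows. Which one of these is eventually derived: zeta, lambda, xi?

tau, rho, and phi hold, so delta follows (R6).
From delta, rho, and tau, R3 gives gamma.
From delta and gamma, R2 gives kappa.
kappa, rho, and gamma hold, so theta follows (R9).
From theta, R7 gives omega.
omega holds, so lambda follows (R5).
xi would need omega and zeta (R4), but zeta is never established. zeta would need kappa and xi (R8), but xi is never established.

lambda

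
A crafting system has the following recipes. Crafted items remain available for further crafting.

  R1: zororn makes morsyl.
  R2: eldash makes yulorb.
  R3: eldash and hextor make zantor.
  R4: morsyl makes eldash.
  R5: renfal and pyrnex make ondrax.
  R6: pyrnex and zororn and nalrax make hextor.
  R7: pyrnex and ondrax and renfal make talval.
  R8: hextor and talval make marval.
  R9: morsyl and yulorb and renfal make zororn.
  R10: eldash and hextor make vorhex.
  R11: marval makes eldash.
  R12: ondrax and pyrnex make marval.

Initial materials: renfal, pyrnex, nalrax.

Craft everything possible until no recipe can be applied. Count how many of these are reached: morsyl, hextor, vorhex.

morsyl would need zororn (R1), but zororn is never obtained.
hextor would need pyrnex, zororn, and nalrax (R6), but zororn is never obtained.
vorhex would need eldash and hextor (R10), but hextor is never obtained.
None of the 3 are reached.

0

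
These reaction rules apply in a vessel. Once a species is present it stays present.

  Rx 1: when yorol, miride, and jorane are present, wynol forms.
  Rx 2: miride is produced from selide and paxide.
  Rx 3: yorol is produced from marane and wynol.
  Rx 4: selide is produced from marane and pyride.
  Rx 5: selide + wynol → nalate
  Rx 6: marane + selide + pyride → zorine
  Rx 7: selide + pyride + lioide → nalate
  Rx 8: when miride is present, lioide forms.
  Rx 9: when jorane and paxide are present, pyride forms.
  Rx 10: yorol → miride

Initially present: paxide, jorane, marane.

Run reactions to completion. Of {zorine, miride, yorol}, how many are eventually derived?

jorane and paxide present → pyride forms (Rx 9).
marane and pyride present → selide forms (Rx 4).
marane, selide, and pyride present → zorine forms (Rx 6).
selide and paxide present → miride forms (Rx 2).
zorine: reached.
miride: reached.
yorol would need marane and wynol (Rx 3), but wynol never forms.
Reached: zorine and miride — 2 of the 3.

2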